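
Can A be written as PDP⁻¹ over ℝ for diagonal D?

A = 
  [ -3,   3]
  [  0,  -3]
No

tr(A) = -6, det(A) = 9
Characteristic polynomial: λ² - tr(A)λ + det(A) = λ² + 6λ + 9
λ² + 6λ + 9 = (λ + 3)²
Eigenvalues: -3, -3
λ=-3: alg. mult. = 2, geom. mult. = 2 - rank(A - (-3)I) = 2 - 1 = 1
Sum of geometric multiplicities = 1 < n = 2, so there aren't enough independent eigenvectors.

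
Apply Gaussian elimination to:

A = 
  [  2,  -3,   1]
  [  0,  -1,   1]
Row operations:
No row operations needed (already in echelon form).

Resulting echelon form:
REF = 
  [  2,  -3,   1]
  [  0,  -1,   1]

Rank = 2 (number of non-zero pivot rows).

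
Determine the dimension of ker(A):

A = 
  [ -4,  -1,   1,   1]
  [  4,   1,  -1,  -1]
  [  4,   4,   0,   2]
nullity(A) = 2

Row reduce:
R2 → R2 + (1)·R1
R3 → R3 + (1)·R1
Swap R2 ↔ R3
REF = 
  [ -4,  -1,   1,   1]
  [  0,   3,   1,   3]
  [  0,   0,   0,   0]
Pivot columns: 1, 2 → 2 pivots.
rank(A) = 2, so nullity(A) = 4 - 2 = 2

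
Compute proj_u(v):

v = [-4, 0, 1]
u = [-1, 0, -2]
proj_u(v) = [-2/5, 0, -4/5]

v·u = (-4)(-1) + (0)(0) + (1)(-2) = 2
u·u = (-1)² + (0)² + (-2)² = 5
proj_u(v) = (v·u / u·u) × u = (2/5) × u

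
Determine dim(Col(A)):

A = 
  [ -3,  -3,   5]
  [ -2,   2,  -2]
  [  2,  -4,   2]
Row reduce:
R2 → R2 - (2/3)·R1
R3 → R3 + (2/3)·R1
R3 → R3 + (3/2)·R2
REF = 
  [   -3,    -3,     5]
  [    0,     4, -16/3]
  [    0,     0,  -8/3]
Pivot columns: 1, 2, 3 → 3 pivots.
dim(Col(A)) = number of pivot columns = 3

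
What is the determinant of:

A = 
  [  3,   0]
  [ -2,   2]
For a 2×2 matrix, det = ad - bc = (3)(2) - (0)(-2) = 6

det(A) = 6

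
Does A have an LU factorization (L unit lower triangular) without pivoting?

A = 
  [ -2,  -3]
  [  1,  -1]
Yes.
A[1,1] = -2 ≠ 0, so Gaussian elimination proceeds without a row swap: multiplier ℓ₂₁ = (1)/(-2) = -1/2, and U[2,2] = -1 - (-1/2)(-3) = -5/2.
L = 
  [   1,    0]
  [-1/2,    1]
U = 
  [  -2,   -3]
  [   0, -5/2]
Check row 2 of LU: [(-1/2)(-2), (-1/2)(-3) + (-5/2)] = [1, -1] = row 2 of A ✓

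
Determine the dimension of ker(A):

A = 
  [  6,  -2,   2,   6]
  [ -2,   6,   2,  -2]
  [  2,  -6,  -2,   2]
nullity(A) = 2

Row reduce:
R2 → R2 + (1/3)·R1
R3 → R3 - (1/3)·R1
R3 → R3 + (1)·R2
REF = 
  [   6,   -2,    2,    6]
  [   0, 16/3,  8/3,    0]
  [   0,    0,    0,    0]
Pivot columns: 1, 2 → 2 pivots.
rank(A) = 2, so nullity(A) = 4 - 2 = 2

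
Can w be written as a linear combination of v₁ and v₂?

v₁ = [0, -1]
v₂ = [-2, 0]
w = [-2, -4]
Yes

Form the augmented matrix and row-reduce:
[v₁|v₂|w] = 
  [  0,  -2,  -2]
  [ -1,   0,  -4]
Swap R1 ↔ R2
REF = 
  [ -1,   0,  -4]
  [  0,  -2,  -2]

No row of the form [0 0 | nonzero], so the system is consistent. Back-substitution gives c₁ = 4, c₂ = 1: w = (4)·v₁ + (1)·v₂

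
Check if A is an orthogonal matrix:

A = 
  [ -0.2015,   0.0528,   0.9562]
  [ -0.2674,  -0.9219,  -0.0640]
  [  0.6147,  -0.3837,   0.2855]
No

AᵀA = 
  [  0.4900,   0,  -0.0001]
  [  0,   0.9999,  -0.0001]
  [ -0.0001,  -0.0001,   0.9999]
≠ I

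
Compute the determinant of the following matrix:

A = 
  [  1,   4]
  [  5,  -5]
For a 2×2 matrix, det = ad - bc = (1)(-5) - (4)(5) = -25

det(A) = -25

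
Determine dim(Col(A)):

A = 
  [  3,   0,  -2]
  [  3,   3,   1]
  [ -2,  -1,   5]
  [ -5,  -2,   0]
Row reduce:
R2 → R2 - (1)·R1
R3 → R3 + (2/3)·R1
R4 → R4 + (5/3)·R1
R3 → R3 + (1/3)·R2
R4 → R4 + (2/3)·R2
R4 → R4 + (2/7)·R3
REF = 
  [   3,    0,   -2]
  [   0,    3,    3]
  [   0,    0, 14/3]
  [   0,    0,    0]
Pivot columns: 1, 2, 3 → 3 pivots.
dim(Col(A)) = number of pivot columns = 3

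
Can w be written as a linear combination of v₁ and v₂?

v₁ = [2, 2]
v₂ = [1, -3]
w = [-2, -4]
Yes

Form the augmented matrix and row-reduce:
[v₁|v₂|w] = 
  [  2,   1,  -2]
  [  2,  -3,  -4]
R2 → R2 - (1)·R1
REF = 
  [  2,   1,  -2]
  [  0,  -4,  -2]

No row of the form [0 0 | nonzero], so the system is consistent. Back-substitution gives c₁ = -5/4, c₂ = 1/2: w = (-5/4)·v₁ + (1/2)·v₂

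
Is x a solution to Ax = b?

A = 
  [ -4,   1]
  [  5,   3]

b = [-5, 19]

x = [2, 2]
No

Ax = [-6, 16] ≠ b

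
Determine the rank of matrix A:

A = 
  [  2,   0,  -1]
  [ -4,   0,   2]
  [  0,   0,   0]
Row reduce:
R2 → R2 + (2)·R1
REF = 
  [  2,   0,  -1]
  [  0,   0,   0]
  [  0,   0,   0]
Pivot columns: 1 → 1 pivot.

rank(A) = 1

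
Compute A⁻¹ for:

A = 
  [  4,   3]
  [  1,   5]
det(A) = (4)(5) - (3)(1) = 17
For a 2×2 matrix, A⁻¹ = (1/det(A)) · [[d, -b], [-c, a]]
    = (1/17) · [[5, -3], [-1, 4]]

A⁻¹ = 
  [ 5/17, -3/17]
  [-1/17,  4/17]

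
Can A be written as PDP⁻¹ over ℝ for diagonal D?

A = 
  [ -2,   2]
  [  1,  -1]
Yes

tr(A) = -3, det(A) = 0
Characteristic polynomial: λ² - tr(A)λ + det(A) = λ² + 3λ
λ² + 3λ = λ(λ + 3)
Eigenvalues: 0, -3
λ=-3: alg. mult. = 1, geom. mult. = 2 - rank(A - (-3)I) = 2 - 1 = 1
λ=0: alg. mult. = 1, geom. mult. = 2 - rank(A - (0)I) = 2 - 1 = 1
Sum of geometric multiplicities equals n, so A has n independent eigenvectors.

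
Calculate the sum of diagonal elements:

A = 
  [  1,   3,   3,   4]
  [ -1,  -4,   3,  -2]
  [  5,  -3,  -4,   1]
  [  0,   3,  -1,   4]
-3

tr(A) = 1 + -4 + -4 + 4 = -3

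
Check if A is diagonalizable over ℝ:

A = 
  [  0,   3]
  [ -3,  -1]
No

tr(A) = -1, det(A) = 9
Characteristic polynomial: λ² - tr(A)λ + det(A) = λ² + λ + 9
λ² + λ + 9 = 0  ⇒  λ = (-1 ± √((1)² - 4·(9)))/2 = (-1 ± √(-35))/2
  = (-1 + i√35)/2,  (-1 - i√35)/2
Eigenvalues: (-1 + i√35)/2, (-1 - i√35)/2  (≈ -0.5 + 2.958i, -0.5 - 2.958i)
Has complex eigenvalues (not diagonalizable over ℝ).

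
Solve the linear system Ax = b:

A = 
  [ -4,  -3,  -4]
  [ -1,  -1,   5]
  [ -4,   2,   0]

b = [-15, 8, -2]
x = [1, 1, 2]

Row reduce the augmented matrix [A|b]:
R2 → R2 - (1/4)·R1
R3 → R3 - (1)·R1
R3 → R3 + (20)·R2
REF = 
  [  -4,   -3,   -4,  -15]
  [   0, -1/4,    6, 47/4]
  [   0,    0,  124,  248]

Back-substitution:
x₃ = 248 / 124 = 2
x₂ = (47/4 - (6)(2)) / (-1/4) = 1
x₁ = (-15 - (-3)(1) - (-4)(2)) / (-4) = 1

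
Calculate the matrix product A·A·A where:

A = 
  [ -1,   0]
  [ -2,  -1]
A² = A·A:
A²[1,1] = (-1)(-1) + (0)(-2) = 1
A²[1,2] = (-1)(0) + (0)(-1) = 0
A²[2,1] = (-2)(-1) + (-1)(-2) = 4
A²[2,2] = (-2)(0) + (-1)(-1) = 1
A² = 
  [  1,   0]
  [  4,   1]

A^3 = A^2·A:
A^3[1,1] = (1)(-1) + (0)(-2) = -1
A^3[1,2] = (1)(0) + (0)(-1) = 0
A^3[2,1] = (4)(-1) + (1)(-2) = -6
A^3[2,2] = (4)(0) + (1)(-1) = -1
A^3 = 
  [ -1,   0]
  [ -6,  -1]

Therefore
A^3 = 
  [ -1,   0]
  [ -6,  -1]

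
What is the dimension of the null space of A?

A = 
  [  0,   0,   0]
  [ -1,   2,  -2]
nullity(A) = 2

Row reduce:
Swap R1 ↔ R2
REF = 
  [ -1,   2,  -2]
  [  0,   0,   0]
Pivot columns: 1 → 1 pivot.
rank(A) = 1, so nullity(A) = 3 - 1 = 2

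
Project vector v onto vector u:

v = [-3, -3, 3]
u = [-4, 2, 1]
proj_u(v) = [-12/7, 6/7, 3/7]

v·u = (-3)(-4) + (-3)(2) + (3)(1) = 9
u·u = (-4)² + (2)² + (1)² = 21
proj_u(v) = (v·u / u·u) × u = (9/21) × u = (3/7) × u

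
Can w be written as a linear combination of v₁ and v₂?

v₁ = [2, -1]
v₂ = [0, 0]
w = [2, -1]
Yes

Form the augmented matrix and row-reduce:
[v₁|v₂|w] = 
  [  2,   0,   2]
  [ -1,   0,  -1]
R2 → R2 + (1/2)·R1
REF = 
  [  2,   0,   2]
  [  0,   0,   0]

No row of the form [0 0 | nonzero], so the system is consistent. Back-substitution gives c₁ = 1, c₂ = 0: w = (1)·v₁ + (0)·v₂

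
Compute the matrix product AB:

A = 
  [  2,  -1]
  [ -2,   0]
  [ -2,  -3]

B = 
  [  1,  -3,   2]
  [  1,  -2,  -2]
A is 3×2 and B is 2×3, so AB is 3×3. Each entry is (row of A)·(column of B):
AB[1,1] = (2)(1) + (-1)(1) = 1
AB[1,2] = (2)(-3) + (-1)(-2) = -4
AB[1,3] = (2)(2) + (-1)(-2) = 6
AB[2,1] = (-2)(1) + (0)(1) = -2
AB[2,2] = (-2)(-3) + (0)(-2) = 6
AB[2,3] = (-2)(2) + (0)(-2) = -4
AB[3,1] = (-2)(1) + (-3)(1) = -5
AB[3,2] = (-2)(-3) + (-3)(-2) = 12
AB[3,3] = (-2)(2) + (-3)(-2) = 2

AB = 
  [  1,  -4,   6]
  [ -2,   6,  -4]
  [ -5,  12,   2]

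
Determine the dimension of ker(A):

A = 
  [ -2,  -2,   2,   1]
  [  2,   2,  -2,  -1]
nullity(A) = 3

Row reduce:
R2 → R2 + (1)·R1
REF = 
  [ -2,  -2,   2,   1]
  [  0,   0,   0,   0]
Pivot columns: 1 → 1 pivot.
rank(A) = 1, so nullity(A) = 4 - 1 = 3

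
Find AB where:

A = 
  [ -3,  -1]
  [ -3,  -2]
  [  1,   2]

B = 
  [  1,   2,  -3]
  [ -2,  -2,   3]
AB = 
  [ -1,  -4,   6]
  [  1,  -2,   3]
  [ -3,  -2,   3]

A is 3×2 and B is 2×3, so AB is 3×3. Each entry is (row of A)·(column of B):
AB[1,1] = (-3)(1) + (-1)(-2) = -1
AB[1,2] = (-3)(2) + (-1)(-2) = -4
AB[1,3] = (-3)(-3) + (-1)(3) = 6
AB[2,1] = (-3)(1) + (-2)(-2) = 1
AB[2,2] = (-3)(2) + (-2)(-2) = -2
AB[2,3] = (-3)(-3) + (-2)(3) = 3
AB[3,1] = (1)(1) + (2)(-2) = -3
AB[3,2] = (1)(2) + (2)(-2) = -2
AB[3,3] = (1)(-3) + (2)(3) = 3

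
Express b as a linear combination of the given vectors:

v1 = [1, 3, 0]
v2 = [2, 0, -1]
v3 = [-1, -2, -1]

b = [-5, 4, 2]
c1 = 2, c2 = -3, c3 = 1

b = 2·v1 + -3·v2 + 1·v3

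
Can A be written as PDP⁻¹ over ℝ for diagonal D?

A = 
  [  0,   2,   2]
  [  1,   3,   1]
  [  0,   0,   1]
Yes

Characteristic polynomial: det(λI - A) = λ³ - 4λ² + λ + 2
Testing integer divisors of the constant term: p(1) = 0, so (λ - 1) is a factor:
p(λ) = (λ - 1)(λ² - 3λ - 2)
λ² - 3λ - 2 = 0  ⇒  λ = (3 ± √((-3)² - 4·(-2)))/2 = (3 ± √(17))/2
  = (3 + √17)/2,  (3 - √17)/2
Eigenvalues: 1, (3 + √17)/2, (3 - √17)/2  (≈ 1, 3.562, -0.5616)
The two irrational eigenvalues are distinct (simple), so each has alg. mult. = geom. mult. = 1.
λ=1: alg. mult. = 1, geom. mult. = 3 - rank(A - (1)I) = 3 - 2 = 1
Sum of geometric multiplicities equals n, so A has n independent eigenvectors.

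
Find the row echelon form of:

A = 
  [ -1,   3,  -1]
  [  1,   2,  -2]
Row operations:
R2 → R2 + (1)·R1

Resulting echelon form:
REF = 
  [ -1,   3,  -1]
  [  0,   5,  -3]

Rank = 2 (number of non-zero pivot rows).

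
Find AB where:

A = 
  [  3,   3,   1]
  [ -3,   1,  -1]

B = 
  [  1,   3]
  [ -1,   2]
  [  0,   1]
A is 2×3 and B is 3×2, so AB is 2×2. Each entry is (row of A)·(column of B):
AB[1,1] = (3)(1) + (3)(-1) + (1)(0) = 0
AB[1,2] = (3)(3) + (3)(2) + (1)(1) = 16
AB[2,1] = (-3)(1) + (1)(-1) + (-1)(0) = -4
AB[2,2] = (-3)(3) + (1)(2) + (-1)(1) = -8

AB = 
  [  0,  16]
  [ -4,  -8]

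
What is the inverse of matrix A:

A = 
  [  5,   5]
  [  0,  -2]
det(A) = (5)(-2) - (5)(0) = -10
For a 2×2 matrix, A⁻¹ = (1/det(A)) · [[d, -b], [-c, a]]
    = (-1/10) · [[-2, -5], [0, 5]]

A⁻¹ = 
  [ 1/5,  1/2]
  [   0, -1/2]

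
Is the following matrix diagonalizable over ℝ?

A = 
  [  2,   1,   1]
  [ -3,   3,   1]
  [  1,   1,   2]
No

Characteristic polynomial: det(λI - A) = λ³ - 7λ² + 17λ - 11
Testing integer divisors of the constant term: p(1) = 0, so (λ - 1) is a factor:
p(λ) = (λ - 1)(λ² - 6λ + 11)
λ² - 6λ + 11 = 0  ⇒  λ = (6 ± √((-6)² - 4·(11)))/2 = (6 ± √(-8))/2
  = 3 + i√2,  3 - i√2
Eigenvalues: 1, 3 + i√2, 3 - i√2  (≈ 1, 3 + 1.414i, 3 - 1.414i)
Has complex eigenvalues (not diagonalizable over ℝ).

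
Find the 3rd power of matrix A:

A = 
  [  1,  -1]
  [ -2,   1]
A^3 = 
  [  7,  -5]
  [-10,   7]

A² = A·A:
A²[1,1] = (1)(1) + (-1)(-2) = 3
A²[1,2] = (1)(-1) + (-1)(1) = -2
A²[2,1] = (-2)(1) + (1)(-2) = -4
A²[2,2] = (-2)(-1) + (1)(1) = 3
A² = 
  [  3,  -2]
  [ -4,   3]

A^3 = A^2·A:
A^3[1,1] = (3)(1) + (-2)(-2) = 7
A^3[1,2] = (3)(-1) + (-2)(1) = -5
A^3[2,1] = (-4)(1) + (3)(-2) = -10
A^3[2,2] = (-4)(-1) + (3)(1) = 7
A^3 = 
  [  7,  -5]
  [-10,   7]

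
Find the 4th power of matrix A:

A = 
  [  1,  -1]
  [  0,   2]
A² = A·A:
A²[1,1] = (1)(1) + (-1)(0) = 1
A²[1,2] = (1)(-1) + (-1)(2) = -3
A²[2,1] = (0)(1) + (2)(0) = 0
A²[2,2] = (0)(-1) + (2)(2) = 4
A² = 
  [  1,  -3]
  [  0,   4]

A^3 = A^2·A:
A^3[1,1] = (1)(1) + (-3)(0) = 1
A^3[1,2] = (1)(-1) + (-3)(2) = -7
A^3[2,1] = (0)(1) + (4)(0) = 0
A^3[2,2] = (0)(-1) + (4)(2) = 8
A^3 = 
  [  1,  -7]
  [  0,   8]

A^4 = A^3·A:
A^4[1,1] = (1)(1) + (-7)(0) = 1
A^4[1,2] = (1)(-1) + (-7)(2) = -15
A^4[2,1] = (0)(1) + (8)(0) = 0
A^4[2,2] = (0)(-1) + (8)(2) = 16
A^4 = 
  [  1, -15]
  [  0,  16]

Therefore
A^4 = 
  [  1, -15]
  [  0,  16]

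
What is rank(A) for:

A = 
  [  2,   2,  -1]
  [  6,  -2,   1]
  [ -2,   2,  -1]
Row reduce:
R2 → R2 - (3)·R1
R3 → R3 + (1)·R1
R3 → R3 + (1/2)·R2
REF = 
  [  2,   2,  -1]
  [  0,  -8,   4]
  [  0,   0,   0]
Pivot columns: 1, 2 → 2 pivots.

rank(A) = 2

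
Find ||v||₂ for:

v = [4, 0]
4

||v||₂ = √((4)² + (0)²) = √16 = 4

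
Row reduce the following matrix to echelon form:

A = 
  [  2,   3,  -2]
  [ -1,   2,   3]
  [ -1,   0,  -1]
Row operations:
R2 → R2 + (1/2)·R1
R3 → R3 + (1/2)·R1
R3 → R3 - (3/7)·R2

Resulting echelon form:
REF = 
  [    2,     3,    -2]
  [    0,   7/2,     2]
  [    0,     0, -20/7]

Rank = 3 (number of non-zero pivot rows).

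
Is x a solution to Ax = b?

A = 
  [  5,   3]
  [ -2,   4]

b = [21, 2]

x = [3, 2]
Yes

Ax = [21, 2] = b ✓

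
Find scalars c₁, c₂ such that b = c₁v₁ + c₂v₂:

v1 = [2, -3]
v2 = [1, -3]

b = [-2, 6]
c1 = 0, c2 = -2

b = 0·v1 + -2·v2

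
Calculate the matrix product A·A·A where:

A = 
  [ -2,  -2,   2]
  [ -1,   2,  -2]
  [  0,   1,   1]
A² = A·A:
A²[1,1] = (-2)(-2) + (-2)(-1) + (2)(0) = 6
A²[1,2] = (-2)(-2) + (-2)(2) + (2)(1) = 2
A²[1,3] = (-2)(2) + (-2)(-2) + (2)(1) = 2
A²[2,1] = (-1)(-2) + (2)(-1) + (-2)(0) = 0
A²[2,2] = (-1)(-2) + (2)(2) + (-2)(1) = 4
A²[2,3] = (-1)(2) + (2)(-2) + (-2)(1) = -8
A²[3,1] = (0)(-2) + (1)(-1) + (1)(0) = -1
A²[3,2] = (0)(-2) + (1)(2) + (1)(1) = 3
A²[3,3] = (0)(2) + (1)(-2) + (1)(1) = -1
A² = 
  [  6,   2,   2]
  [  0,   4,  -8]
  [ -1,   3,  -1]

A^3 = A^2·A:
A^3[1,1] = (6)(-2) + (2)(-1) + (2)(0) = -14
A^3[1,2] = (6)(-2) + (2)(2) + (2)(1) = -6
A^3[1,3] = (6)(2) + (2)(-2) + (2)(1) = 10
A^3[2,1] = (0)(-2) + (4)(-1) + (-8)(0) = -4
A^3[2,2] = (0)(-2) + (4)(2) + (-8)(1) = 0
A^3[2,3] = (0)(2) + (4)(-2) + (-8)(1) = -16
A^3[3,1] = (-1)(-2) + (3)(-1) + (-1)(0) = -1
A^3[3,2] = (-1)(-2) + (3)(2) + (-1)(1) = 7
A^3[3,3] = (-1)(2) + (3)(-2) + (-1)(1) = -9
A^3 = 
  [-14,  -6,  10]
  [ -4,   0, -16]
  [ -1,   7,  -9]

Therefore
A^3 = 
  [-14,  -6,  10]
  [ -4,   0, -16]
  [ -1,   7,  -9]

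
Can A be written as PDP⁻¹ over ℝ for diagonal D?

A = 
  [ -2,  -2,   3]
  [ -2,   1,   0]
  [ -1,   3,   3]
No

Characteristic polynomial: det(λI - A) = λ³ - 2λ² - 6λ + 33
By the rational root theorem any rational root is an integer dividing 33; none of those is a root, so p(λ) has no rational roots and hence (being an irreducible cubic) no repeated roots.
Discriminant of the cubic: Δ = -20211
Δ < 0 ⇒ one real eigenvalue and a complex-conjugate pair: λ ≈ -3.172, 2.586 + 1.928i, 2.586 - 1.928i
Has complex eigenvalues (not diagonalizable over ℝ).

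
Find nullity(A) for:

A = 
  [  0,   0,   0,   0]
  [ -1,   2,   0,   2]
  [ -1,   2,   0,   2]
nullity(A) = 3

Row reduce:
Swap R1 ↔ R2
R3 → R3 - (1)·R1
REF = 
  [ -1,   2,   0,   2]
  [  0,   0,   0,   0]
  [  0,   0,   0,   0]
Pivot columns: 1 → 1 pivot.
rank(A) = 1, so nullity(A) = 4 - 1 = 3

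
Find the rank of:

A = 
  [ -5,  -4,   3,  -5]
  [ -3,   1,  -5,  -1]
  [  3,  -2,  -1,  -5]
rank(A) = 3

Row reduce:
R2 → R2 - (3/5)·R1
R3 → R3 + (3/5)·R1
R3 → R3 + (22/17)·R2
REF = 
  [    -5,     -4,      3,     -5]
  [     0,   17/5,  -34/5,      2]
  [     0,      0,     -8, -92/17]
Pivot columns: 1, 2, 3 → 3 pivots.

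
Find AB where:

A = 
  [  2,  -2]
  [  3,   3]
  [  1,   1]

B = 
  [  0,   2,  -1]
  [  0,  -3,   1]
A is 3×2 and B is 2×3, so AB is 3×3. Each entry is (row of A)·(column of B):
AB[1,1] = (2)(0) + (-2)(0) = 0
AB[1,2] = (2)(2) + (-2)(-3) = 10
AB[1,3] = (2)(-1) + (-2)(1) = -4
AB[2,1] = (3)(0) + (3)(0) = 0
AB[2,2] = (3)(2) + (3)(-3) = -3
AB[2,3] = (3)(-1) + (3)(1) = 0
AB[3,1] = (1)(0) + (1)(0) = 0
AB[3,2] = (1)(2) + (1)(-3) = -1
AB[3,3] = (1)(-1) + (1)(1) = 0

AB = 
  [  0,  10,  -4]
  [  0,  -3,   0]
  [  0,  -1,   0]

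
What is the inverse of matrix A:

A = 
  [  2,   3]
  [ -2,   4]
det(A) = (2)(4) - (3)(-2) = 14
For a 2×2 matrix, A⁻¹ = (1/det(A)) · [[d, -b], [-c, a]]
    = (1/14) · [[4, -3], [2, 2]]

A⁻¹ = 
  [  2/7, -3/14]
  [  1/7,   1/7]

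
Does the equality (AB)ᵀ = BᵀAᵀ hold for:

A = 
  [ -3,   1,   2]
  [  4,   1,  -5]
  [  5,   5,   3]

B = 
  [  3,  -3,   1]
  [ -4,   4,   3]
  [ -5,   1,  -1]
Yes

(AB)ᵀ = 
  [-23,  33, -20]
  [ 15, -13,   8]
  [ -2,  12,  17]

BᵀAᵀ = 
  [-23,  33, -20]
  [ 15, -13,   8]
  [ -2,  12,  17]

Both sides are equal — this is the standard identity (AB)ᵀ = BᵀAᵀ, which holds for all A, B.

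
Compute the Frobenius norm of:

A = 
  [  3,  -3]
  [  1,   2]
||A||_F = 4.796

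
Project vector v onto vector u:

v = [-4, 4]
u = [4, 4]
proj_u(v) = [0, 0]

v·u = (-4)(4) + (4)(4) = 0
u·u = (4)² + (4)² = 32
proj_u(v) = (v·u / u·u) × u = (0/32) × u = (0) × u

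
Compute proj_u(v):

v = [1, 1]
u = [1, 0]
proj_u(v) = [1, 0]

v·u = (1)(1) + (1)(0) = 1
u·u = (1)² + (0)² = 1
proj_u(v) = (v·u / u·u) × u = (1/1) × u = (1) × u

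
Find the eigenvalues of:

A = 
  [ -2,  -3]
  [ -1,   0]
λ = 1, -3

tr(A) = -2, det(A) = -3
Characteristic polynomial: λ² - tr(A)λ + det(A) = λ² + 2λ - 3
λ² + 2λ - 3 = (λ + 3)(λ - 1)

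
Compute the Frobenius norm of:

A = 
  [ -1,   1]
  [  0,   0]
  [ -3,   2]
||A||_F = 3.873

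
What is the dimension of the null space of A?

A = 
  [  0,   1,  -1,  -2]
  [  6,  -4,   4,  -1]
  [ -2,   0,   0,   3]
nullity(A) = 2

Row reduce:
Swap R1 ↔ R2
R3 → R3 + (1/3)·R1
R3 → R3 + (4/3)·R2
REF = 
  [  6,  -4,   4,  -1]
  [  0,   1,  -1,  -2]
  [  0,   0,   0,   0]
Pivot columns: 1, 2 → 2 pivots.
rank(A) = 2, so nullity(A) = 4 - 2 = 2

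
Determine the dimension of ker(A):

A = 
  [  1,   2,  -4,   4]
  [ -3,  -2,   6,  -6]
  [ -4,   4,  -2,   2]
nullity(A) = 2

Row reduce:
R2 → R2 + (3)·R1
R3 → R3 + (4)·R1
R3 → R3 - (3)·R2
REF = 
  [  1,   2,  -4,   4]
  [  0,   4,  -6,   6]
  [  0,   0,   0,   0]
Pivot columns: 1, 2 → 2 pivots.
rank(A) = 2, so nullity(A) = 4 - 2 = 2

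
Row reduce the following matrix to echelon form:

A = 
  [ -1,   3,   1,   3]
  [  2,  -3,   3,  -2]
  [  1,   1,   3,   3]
Row operations:
R2 → R2 + (2)·R1
R3 → R3 + (1)·R1
R3 → R3 - (4/3)·R2

Resulting echelon form:
REF = 
  [  -1,    3,    1,    3]
  [   0,    3,    5,    4]
  [   0,    0, -8/3,  2/3]

Rank = 3 (number of non-zero pivot rows).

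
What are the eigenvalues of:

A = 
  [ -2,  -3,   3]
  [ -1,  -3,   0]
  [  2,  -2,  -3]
λ = -5, (-3 + √21)/2, (-3 - √21)/2  (≈ -5, 0.7913, -3.791)

Characteristic polynomial: det(λI - A) = λ³ + 8λ² + 12λ - 15
Testing integer divisors of the constant term: p(-5) = 0, so (λ + 5) is a factor:
p(λ) = (λ + 5)(λ² + 3λ - 3)
λ² + 3λ - 3 = 0  ⇒  λ = (-3 ± √((3)² - 4·(-3)))/2 = (-3 ± √(21))/2
  = (-3 + √21)/2,  (-3 - √21)/2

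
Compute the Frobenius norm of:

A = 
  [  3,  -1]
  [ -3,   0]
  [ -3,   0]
||A||_F = 5.292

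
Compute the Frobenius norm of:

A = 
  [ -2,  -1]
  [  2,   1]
||A||_F = 3.162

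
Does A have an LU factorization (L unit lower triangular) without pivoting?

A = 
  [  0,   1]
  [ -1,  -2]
No.
A[1,1] = 0 but A[2,1] = -1 ≠ 0. Any LU with L unit lower triangular has (LU)[1,1] = U[1,1] and (LU)[2,1] = L[2,1]·U[1,1]; matching A forces U[1,1] = 0, which then forces (LU)[2,1] = 0 ≠ -1. A row swap (pivoting) is required.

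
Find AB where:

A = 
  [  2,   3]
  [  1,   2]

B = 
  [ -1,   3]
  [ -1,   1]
AB = 
  [ -5,   9]
  [ -3,   5]

A is 2×2 and B is 2×2, so AB is 2×2. Each entry is (row of A)·(column of B):
AB[1,1] = (2)(-1) + (3)(-1) = -5
AB[1,2] = (2)(3) + (3)(1) = 9
AB[2,1] = (1)(-1) + (2)(-1) = -3
AB[2,2] = (1)(3) + (2)(1) = 5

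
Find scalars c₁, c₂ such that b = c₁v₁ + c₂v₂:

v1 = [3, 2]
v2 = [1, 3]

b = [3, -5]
c1 = 2, c2 = -3

b = 2·v1 + -3·v2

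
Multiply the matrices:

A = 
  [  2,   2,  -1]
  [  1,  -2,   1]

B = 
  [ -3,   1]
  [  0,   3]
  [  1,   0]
A is 2×3 and B is 3×2, so AB is 2×2. Each entry is (row of A)·(column of B):
AB[1,1] = (2)(-3) + (2)(0) + (-1)(1) = -7
AB[1,2] = (2)(1) + (2)(3) + (-1)(0) = 8
AB[2,1] = (1)(-3) + (-2)(0) + (1)(1) = -2
AB[2,2] = (1)(1) + (-2)(3) + (1)(0) = -5

AB = 
  [ -7,   8]
  [ -2,  -5]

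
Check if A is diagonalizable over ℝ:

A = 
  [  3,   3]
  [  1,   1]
Yes

tr(A) = 4, det(A) = 0
Characteristic polynomial: λ² - tr(A)λ + det(A) = λ² - 4λ
λ² - 4λ = λ(λ - 4)
Eigenvalues: 4, 0
λ=0: alg. mult. = 1, geom. mult. = 2 - rank(A - (0)I) = 2 - 1 = 1
λ=4: alg. mult. = 1, geom. mult. = 2 - rank(A - (4)I) = 2 - 1 = 1
Sum of geometric multiplicities equals n, so A has n independent eigenvectors.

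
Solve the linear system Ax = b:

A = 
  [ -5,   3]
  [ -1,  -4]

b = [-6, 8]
Row reduce the augmented matrix [A|b]:
R2 → R2 - (1/5)·R1
REF = 
  [   -5,     3,    -6]
  [    0, -23/5,  46/5]

Back-substitution:
x₂ = (46/5) / (-23/5) = -2
x₁ = (-6 - (3)(-2)) / (-5) = 0

x = [0, -2]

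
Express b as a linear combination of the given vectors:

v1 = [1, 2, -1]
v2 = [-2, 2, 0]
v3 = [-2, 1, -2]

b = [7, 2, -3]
c1 = 3, c2 = -2, c3 = 0

b = 3·v1 + -2·v2 + 0·v3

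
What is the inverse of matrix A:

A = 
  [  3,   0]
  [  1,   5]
det(A) = (3)(5) - (0)(1) = 15
For a 2×2 matrix, A⁻¹ = (1/det(A)) · [[d, -b], [-c, a]]
    = (1/15) · [[5, 0], [-1, 3]]

A⁻¹ = 
  [  1/3,     0]
  [-1/15,   1/5]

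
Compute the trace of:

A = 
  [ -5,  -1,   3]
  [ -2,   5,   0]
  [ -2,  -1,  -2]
-2

tr(A) = -5 + 5 + -2 = -2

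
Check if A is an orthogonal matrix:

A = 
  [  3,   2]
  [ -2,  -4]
No

AᵀA = 
  [ 13,  14]
  [ 14,  20]
≠ I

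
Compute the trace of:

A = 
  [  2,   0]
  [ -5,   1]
3

tr(A) = 2 + 1 = 3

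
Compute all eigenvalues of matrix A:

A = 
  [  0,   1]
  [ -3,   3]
λ = (3 + i√3)/2, (3 - i√3)/2  (≈ 1.5 + 0.866i, 1.5 - 0.866i)

tr(A) = 3, det(A) = 3
Characteristic polynomial: λ² - tr(A)λ + det(A) = λ² - 3λ + 3
λ² - 3λ + 3 = 0  ⇒  λ = (3 ± √((-3)² - 4·(3)))/2 = (3 ± √(-3))/2
  = (3 + i√3)/2,  (3 - i√3)/2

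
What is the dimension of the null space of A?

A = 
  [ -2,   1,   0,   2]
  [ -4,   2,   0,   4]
nullity(A) = 3

Row reduce:
R2 → R2 - (2)·R1
REF = 
  [ -2,   1,   0,   2]
  [  0,   0,   0,   0]
Pivot columns: 1 → 1 pivot.
rank(A) = 1, so nullity(A) = 4 - 1 = 3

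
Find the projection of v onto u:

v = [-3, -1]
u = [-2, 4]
v·u = (-3)(-2) + (-1)(4) = 2
u·u = (-2)² + (4)² = 20
proj_u(v) = (v·u / u·u) × u = (2/20) × u = (1/10) × u

proj_u(v) = [-1/5, 2/5]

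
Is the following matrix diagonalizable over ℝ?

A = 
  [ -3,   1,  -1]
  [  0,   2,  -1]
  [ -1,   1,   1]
No

Characteristic polynomial: det(λI - A) = λ³ - 7λ + 10
By the rational root theorem any rational root is an integer dividing 10; none of those is a root, so p(λ) has no rational roots and hence (being an irreducible cubic) no repeated roots.
Discriminant of the cubic: Δ = -1328
Δ < 0 ⇒ one real eigenvalue and a complex-conjugate pair: λ ≈ -3.184, 1.592 + 0.778i, 1.592 - 0.778i
Has complex eigenvalues (not diagonalizable over ℝ).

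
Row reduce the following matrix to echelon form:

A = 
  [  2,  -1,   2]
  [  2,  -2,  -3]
Row operations:
R2 → R2 - (1)·R1

Resulting echelon form:
REF = 
  [  2,  -1,   2]
  [  0,  -1,  -5]

Rank = 2 (number of non-zero pivot rows).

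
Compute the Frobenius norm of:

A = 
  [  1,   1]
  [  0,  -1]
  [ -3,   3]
||A||_F = 4.583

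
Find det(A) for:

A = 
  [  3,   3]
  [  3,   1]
For a 2×2 matrix, det = ad - bc = (3)(1) - (3)(3) = -6

det(A) = -6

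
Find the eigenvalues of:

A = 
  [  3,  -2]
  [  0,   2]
tr(A) = 5, det(A) = 6
Characteristic polynomial: λ² - tr(A)λ + det(A) = λ² - 5λ + 6
λ² - 5λ + 6 = (λ - 2)(λ - 3)

λ = 3, 2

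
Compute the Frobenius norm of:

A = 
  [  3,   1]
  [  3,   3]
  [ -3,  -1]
||A||_F = 6.164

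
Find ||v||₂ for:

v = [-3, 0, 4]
5

||v||₂ = √((-3)² + (0)² + (4)²) = √25 = 5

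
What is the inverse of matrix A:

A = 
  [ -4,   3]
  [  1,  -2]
det(A) = (-4)(-2) - (3)(1) = 5
For a 2×2 matrix, A⁻¹ = (1/det(A)) · [[d, -b], [-c, a]]
    = (1/5) · [[-2, -3], [-1, -4]]

A⁻¹ = 
  [-2/5, -3/5]
  [-1/5, -4/5]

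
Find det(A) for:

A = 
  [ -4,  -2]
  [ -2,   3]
-16

For a 2×2 matrix, det = ad - bc = (-4)(3) - (-2)(-2) = -16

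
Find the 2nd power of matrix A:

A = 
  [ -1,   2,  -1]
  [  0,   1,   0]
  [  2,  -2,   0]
A² = A·A:
A²[1,1] = (-1)(-1) + (2)(0) + (-1)(2) = -1
A²[1,2] = (-1)(2) + (2)(1) + (-1)(-2) = 2
A²[1,3] = (-1)(-1) + (2)(0) + (-1)(0) = 1
A²[2,1] = (0)(-1) + (1)(0) + (0)(2) = 0
A²[2,2] = (0)(2) + (1)(1) + (0)(-2) = 1
A²[2,3] = (0)(-1) + (1)(0) + (0)(0) = 0
A²[3,1] = (2)(-1) + (-2)(0) + (0)(2) = -2
A²[3,2] = (2)(2) + (-2)(1) + (0)(-2) = 2
A²[3,3] = (2)(-1) + (-2)(0) + (0)(0) = -2
A² = 
  [ -1,   2,   1]
  [  0,   1,   0]
  [ -2,   2,  -2]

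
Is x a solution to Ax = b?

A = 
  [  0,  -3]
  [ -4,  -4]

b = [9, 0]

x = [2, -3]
No

Ax = [9, 4] ≠ b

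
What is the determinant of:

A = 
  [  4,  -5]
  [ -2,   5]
For a 2×2 matrix, det = ad - bc = (4)(5) - (-5)(-2) = 10

det(A) = 10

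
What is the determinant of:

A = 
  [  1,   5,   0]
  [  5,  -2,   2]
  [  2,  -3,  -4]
Cofactor expansion along row 1:
det(A) = (1)·((-2)(-4) - (2)(-3)) - (5)·((5)(-4) - (2)(2)) + (0)·((5)(-3) - (-2)(2))
  = (1)(14) - (5)(-24) + (0)(-11)
  = 134

det(A) = 134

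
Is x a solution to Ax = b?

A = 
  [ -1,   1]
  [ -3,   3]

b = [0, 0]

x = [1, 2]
No

Ax = [1, 3] ≠ b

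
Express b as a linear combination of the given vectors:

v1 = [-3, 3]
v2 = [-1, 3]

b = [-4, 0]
c1 = 2, c2 = -2

b = 2·v1 + -2·v2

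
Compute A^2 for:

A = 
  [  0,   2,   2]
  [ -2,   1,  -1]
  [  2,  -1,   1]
A² = A·A:
A²[1,1] = (0)(0) + (2)(-2) + (2)(2) = 0
A²[1,2] = (0)(2) + (2)(1) + (2)(-1) = 0
A²[1,3] = (0)(2) + (2)(-1) + (2)(1) = 0
A²[2,1] = (-2)(0) + (1)(-2) + (-1)(2) = -4
A²[2,2] = (-2)(2) + (1)(1) + (-1)(-1) = -2
A²[2,3] = (-2)(2) + (1)(-1) + (-1)(1) = -6
A²[3,1] = (2)(0) + (-1)(-2) + (1)(2) = 4
A²[3,2] = (2)(2) + (-1)(1) + (1)(-1) = 2
A²[3,3] = (2)(2) + (-1)(-1) + (1)(1) = 6
A² = 
  [  0,   0,   0]
  [ -4,  -2,  -6]
  [  4,   2,   6]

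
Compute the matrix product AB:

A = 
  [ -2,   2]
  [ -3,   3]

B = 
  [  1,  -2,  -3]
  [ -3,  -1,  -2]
A is 2×2 and B is 2×3, so AB is 2×3. Each entry is (row of A)·(column of B):
AB[1,1] = (-2)(1) + (2)(-3) = -8
AB[1,2] = (-2)(-2) + (2)(-1) = 2
AB[1,3] = (-2)(-3) + (2)(-2) = 2
AB[2,1] = (-3)(1) + (3)(-3) = -12
AB[2,2] = (-3)(-2) + (3)(-1) = 3
AB[2,3] = (-3)(-3) + (3)(-2) = 3

AB = 
  [ -8,   2,   2]
  [-12,   3,   3]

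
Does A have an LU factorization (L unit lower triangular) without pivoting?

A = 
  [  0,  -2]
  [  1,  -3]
No.
A[1,1] = 0 but A[2,1] = 1 ≠ 0. Any LU with L unit lower triangular has (LU)[1,1] = U[1,1] and (LU)[2,1] = L[2,1]·U[1,1]; matching A forces U[1,1] = 0, which then forces (LU)[2,1] = 0 ≠ 1. A row swap (pivoting) is required.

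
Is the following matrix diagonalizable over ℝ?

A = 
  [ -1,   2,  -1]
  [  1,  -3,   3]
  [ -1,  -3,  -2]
No

Characteristic polynomial: det(λI - A) = λ³ + 6λ² + 17λ + 11
By the rational root theorem any rational root is an integer dividing 11; none of those is a root, so p(λ) has no rational roots and hence (being an irreducible cubic) no repeated roots.
Discriminant of the cubic: Δ = -1823
Δ < 0 ⇒ one real eigenvalue and a complex-conjugate pair: λ ≈ -2.56 + 2.437i, -2.56 - 2.437i, -0.8806
Has complex eigenvalues (not diagonalizable over ℝ).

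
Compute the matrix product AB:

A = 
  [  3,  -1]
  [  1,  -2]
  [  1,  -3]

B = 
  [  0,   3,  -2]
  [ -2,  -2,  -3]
A is 3×2 and B is 2×3, so AB is 3×3. Each entry is (row of A)·(column of B):
AB[1,1] = (3)(0) + (-1)(-2) = 2
AB[1,2] = (3)(3) + (-1)(-2) = 11
AB[1,3] = (3)(-2) + (-1)(-3) = -3
AB[2,1] = (1)(0) + (-2)(-2) = 4
AB[2,2] = (1)(3) + (-2)(-2) = 7
AB[2,3] = (1)(-2) + (-2)(-3) = 4
AB[3,1] = (1)(0) + (-3)(-2) = 6
AB[3,2] = (1)(3) + (-3)(-2) = 9
AB[3,3] = (1)(-2) + (-3)(-3) = 7

AB = 
  [  2,  11,  -3]
  [  4,   7,   4]
  [  6,   9,   7]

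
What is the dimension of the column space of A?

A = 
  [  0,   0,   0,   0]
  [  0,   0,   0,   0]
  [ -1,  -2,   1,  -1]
dim(Col(A)) = 1

Row reduce:
Swap R1 ↔ R3
REF = 
  [ -1,  -2,   1,  -1]
  [  0,   0,   0,   0]
  [  0,   0,   0,   0]
Pivot columns: 1 → 1 pivot.
dim(Col(A)) = number of pivot columns = 1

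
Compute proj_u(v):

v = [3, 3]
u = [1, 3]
proj_u(v) = [6/5, 18/5]

v·u = (3)(1) + (3)(3) = 12
u·u = (1)² + (3)² = 10
proj_u(v) = (v·u / u·u) × u = (12/10) × u = (6/5) × u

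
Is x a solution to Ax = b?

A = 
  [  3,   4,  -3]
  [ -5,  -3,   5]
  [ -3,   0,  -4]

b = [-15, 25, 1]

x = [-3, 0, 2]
Yes

Ax = [-15, 25, 1] = b ✓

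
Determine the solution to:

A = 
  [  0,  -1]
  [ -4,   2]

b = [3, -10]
Row reduce the augmented matrix [A|b]:
Swap R1 ↔ R2
REF = 
  [ -4,   2, -10]
  [  0,  -1,   3]

Back-substitution:
x₂ = 3 / (-1) = -3
x₁ = (-10 - (2)(-3)) / (-4) = 1

x = [1, -3]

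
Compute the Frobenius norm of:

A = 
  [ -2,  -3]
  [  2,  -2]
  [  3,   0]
||A||_F = 5.477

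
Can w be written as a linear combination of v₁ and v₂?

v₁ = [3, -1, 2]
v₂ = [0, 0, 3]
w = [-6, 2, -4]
Yes

Form the augmented matrix and row-reduce:
[v₁|v₂|w] = 
  [  3,   0,  -6]
  [ -1,   0,   2]
  [  2,   3,  -4]
R2 → R2 + (1/3)·R1
R3 → R3 - (2/3)·R1
Swap R2 ↔ R3
REF = 
  [  3,   0,  -6]
  [  0,   3,   0]
  [  0,   0,   0]

No row of the form [0 0 | nonzero], so the system is consistent. Back-substitution gives c₁ = -2, c₂ = 0: w = (-2)·v₁ + (0)·v₂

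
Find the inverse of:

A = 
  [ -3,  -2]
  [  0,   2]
det(A) = (-3)(2) - (-2)(0) = -6
For a 2×2 matrix, A⁻¹ = (1/det(A)) · [[d, -b], [-c, a]]
    = (-1/6) · [[2, 2], [0, -3]]

A⁻¹ = 
  [-1/3, -1/3]
  [   0,  1/2]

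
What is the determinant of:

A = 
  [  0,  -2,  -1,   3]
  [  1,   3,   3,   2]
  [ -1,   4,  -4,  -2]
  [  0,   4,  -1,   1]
Cofactor expansion along row 1: det(A) = a₁₁M₁₁ - a₁₂M₁₂ + a₁₃M₁₃ - a₁₄M₁₄

M₁₁ = det[[3, 3, 2]; [4, -4, -2]; [4, -1, 1]]
  = (3)·((-4)(1) - (-2)(-1)) - (3)·((4)(1) - (-2)(4)) + (2)·((4)(-1) - (-4)(4))
  = (3)(-6) - (3)(12) + (2)(12)
  = -30
M₁₂ = det[[1, 3, 2]; [-1, -4, -2]; [0, -1, 1]]
  = (1)·((-4)(1) - (-2)(-1)) - (3)·((-1)(1) - (-2)(0)) + (2)·((-1)(-1) - (-4)(0))
  = (1)(-6) - (3)(-1) + (2)(1)
  = -1
M₁₃ = det[[1, 3, 2]; [-1, 4, -2]; [0, 4, 1]]
  = (1)·((4)(1) - (-2)(4)) - (3)·((-1)(1) - (-2)(0)) + (2)·((-1)(4) - (4)(0))
  = (1)(12) - (3)(-1) + (2)(-4)
  = 7
M₁₄ = det[[1, 3, 3]; [-1, 4, -4]; [0, 4, -1]]
  = (1)·((4)(-1) - (-4)(4)) - (3)·((-1)(-1) - (-4)(0)) + (3)·((-1)(4) - (4)(0))
  = (1)(12) - (3)(1) + (3)(-4)
  = -3

det(A) = (0)(-30) - (-2)(-1) + (-1)(7) - (3)(-3) = 0

det(A) = 0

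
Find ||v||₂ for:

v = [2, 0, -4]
4.472

||v||₂ = √((2)² + (0)² + (-4)²) = √20 = 4.472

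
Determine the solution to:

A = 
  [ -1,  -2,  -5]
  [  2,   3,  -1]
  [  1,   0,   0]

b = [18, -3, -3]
x = [-3, 0, -3]

Row reduce the augmented matrix [A|b]:
R2 → R2 + (2)·R1
R3 → R3 + (1)·R1
R3 → R3 - (2)·R2
REF = 
  [ -1,  -2,  -5,  18]
  [  0,  -1, -11,  33]
  [  0,   0,  17, -51]

Back-substitution:
x₃ = (-51) / 17 = -3
x₂ = (33 - (-11)(-3)) / (-1) = 0
x₁ = (18 - (-2)(0) - (-5)(-3)) / (-1) = -3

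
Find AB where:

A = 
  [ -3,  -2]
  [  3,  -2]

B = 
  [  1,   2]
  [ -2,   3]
A is 2×2 and B is 2×2, so AB is 2×2. Each entry is (row of A)·(column of B):
AB[1,1] = (-3)(1) + (-2)(-2) = 1
AB[1,2] = (-3)(2) + (-2)(3) = -12
AB[2,1] = (3)(1) + (-2)(-2) = 7
AB[2,2] = (3)(2) + (-2)(3) = 0

AB = 
  [  1, -12]
  [  7,   0]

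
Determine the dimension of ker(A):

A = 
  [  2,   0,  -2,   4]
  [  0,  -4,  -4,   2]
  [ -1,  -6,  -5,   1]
nullity(A) = 2

Row reduce:
R3 → R3 + (1/2)·R1
R3 → R3 - (3/2)·R2
REF = 
  [  2,   0,  -2,   4]
  [  0,  -4,  -4,   2]
  [  0,   0,   0,   0]
Pivot columns: 1, 2 → 2 pivots.
rank(A) = 2, so nullity(A) = 4 - 2 = 2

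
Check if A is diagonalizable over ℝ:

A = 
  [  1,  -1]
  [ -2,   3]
Yes

tr(A) = 4, det(A) = 1
Characteristic polynomial: λ² - tr(A)λ + det(A) = λ² - 4λ + 1
λ² - 4λ + 1 = 0  ⇒  λ = (4 ± √((-4)² - 4·(1)))/2 = (4 ± √(12))/2
  = 2 + √3,  2 - √3
Eigenvalues: 2 + √3, 2 - √3  (≈ 3.732, 0.2679)
The two irrational eigenvalues are distinct (simple), so each has alg. mult. = geom. mult. = 1.
Sum of geometric multiplicities equals n, so A has n independent eigenvectors.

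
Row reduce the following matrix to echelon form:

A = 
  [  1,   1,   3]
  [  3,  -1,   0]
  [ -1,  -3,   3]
Row operations:
R2 → R2 - (3)·R1
R3 → R3 + (1)·R1
R3 → R3 - (1/2)·R2

Resulting echelon form:
REF = 
  [   1,    1,    3]
  [   0,   -4,   -9]
  [   0,    0, 21/2]

Rank = 3 (number of non-zero pivot rows).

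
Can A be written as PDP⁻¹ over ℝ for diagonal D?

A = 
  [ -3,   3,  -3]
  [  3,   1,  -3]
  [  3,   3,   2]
No

Characteristic polynomial: det(λI - A) = λ³ + 2λ + 96
By the rational root theorem any rational root is an integer dividing 96; none of those is a root, so p(λ) has no rational roots and hence (being an irreducible cubic) no repeated roots.
Discriminant of the cubic: Δ = -248864
Δ < 0 ⇒ one real eigenvalue and a complex-conjugate pair: λ ≈ 2.217 + 4.092i, 2.217 - 4.092i, -4.433
Has complex eigenvalues (not diagonalizable over ℝ).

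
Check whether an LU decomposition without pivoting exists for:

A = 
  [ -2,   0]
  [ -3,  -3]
Yes.
A[1,1] = -2 ≠ 0, so Gaussian elimination proceeds without a row swap: multiplier ℓ₂₁ = (-3)/(-2) = 3/2, and U[2,2] = -3 - (3/2)(0) = -3.
L = 
  [  1,   0]
  [3/2,   1]
U = 
  [ -2,   0]
  [  0,  -3]
Check row 2 of LU: [(3/2)(-2), (3/2)(0) + (-3)] = [-3, -3] = row 2 of A ✓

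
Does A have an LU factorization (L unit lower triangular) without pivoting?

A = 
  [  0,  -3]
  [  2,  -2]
No.
A[1,1] = 0 but A[2,1] = 2 ≠ 0. Any LU with L unit lower triangular has (LU)[1,1] = U[1,1] and (LU)[2,1] = L[2,1]·U[1,1]; matching A forces U[1,1] = 0, which then forces (LU)[2,1] = 0 ≠ 2. A row swap (pivoting) is required.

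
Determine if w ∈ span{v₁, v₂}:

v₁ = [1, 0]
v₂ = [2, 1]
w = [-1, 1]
Yes

Form the augmented matrix and row-reduce:
[v₁|v₂|w] = 
  [  1,   2,  -1]
  [  0,   1,   1]
(already in echelon form — no row operations needed)

No row of the form [0 0 | nonzero], so the system is consistent. Back-substitution gives c₁ = -3, c₂ = 1: w = (-3)·v₁ + (1)·v₂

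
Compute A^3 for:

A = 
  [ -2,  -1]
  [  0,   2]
A^3 = 
  [ -8,  -4]
  [  0,   8]

A² = A·A:
A²[1,1] = (-2)(-2) + (-1)(0) = 4
A²[1,2] = (-2)(-1) + (-1)(2) = 0
A²[2,1] = (0)(-2) + (2)(0) = 0
A²[2,2] = (0)(-1) + (2)(2) = 4
A² = 
  [  4,   0]
  [  0,   4]

A^3 = A^2·A:
A^3[1,1] = (4)(-2) + (0)(0) = -8
A^3[1,2] = (4)(-1) + (0)(2) = -4
A^3[2,1] = (0)(-2) + (4)(0) = 0
A^3[2,2] = (0)(-1) + (4)(2) = 8
A^3 = 
  [ -8,  -4]
  [  0,   8]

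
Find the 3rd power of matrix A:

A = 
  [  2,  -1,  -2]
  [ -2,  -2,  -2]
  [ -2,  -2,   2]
A^3 = 
  [ 24,  -6, -40]
  [-20, -32, -20]
  [-36, -24,  28]

A² = A·A:
A²[1,1] = (2)(2) + (-1)(-2) + (-2)(-2) = 10
A²[1,2] = (2)(-1) + (-1)(-2) + (-2)(-2) = 4
A²[1,3] = (2)(-2) + (-1)(-2) + (-2)(2) = -6
A²[2,1] = (-2)(2) + (-2)(-2) + (-2)(-2) = 4
A²[2,2] = (-2)(-1) + (-2)(-2) + (-2)(-2) = 10
A²[2,3] = (-2)(-2) + (-2)(-2) + (-2)(2) = 4
A²[3,1] = (-2)(2) + (-2)(-2) + (2)(-2) = -4
A²[3,2] = (-2)(-1) + (-2)(-2) + (2)(-2) = 2
A²[3,3] = (-2)(-2) + (-2)(-2) + (2)(2) = 12
A² = 
  [ 10,   4,  -6]
  [  4,  10,   4]
  [ -4,   2,  12]

A^3 = A^2·A:
A^3[1,1] = (10)(2) + (4)(-2) + (-6)(-2) = 24
A^3[1,2] = (10)(-1) + (4)(-2) + (-6)(-2) = -6
A^3[1,3] = (10)(-2) + (4)(-2) + (-6)(2) = -40
A^3[2,1] = (4)(2) + (10)(-2) + (4)(-2) = -20
A^3[2,2] = (4)(-1) + (10)(-2) + (4)(-2) = -32
A^3[2,3] = (4)(-2) + (10)(-2) + (4)(2) = -20
A^3[3,1] = (-4)(2) + (2)(-2) + (12)(-2) = -36
A^3[3,2] = (-4)(-1) + (2)(-2) + (12)(-2) = -24
A^3[3,3] = (-4)(-2) + (2)(-2) + (12)(2) = 28
A^3 = 
  [ 24,  -6, -40]
  [-20, -32, -20]
  [-36, -24,  28]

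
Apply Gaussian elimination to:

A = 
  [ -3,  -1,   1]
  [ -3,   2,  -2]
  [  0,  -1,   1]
Row operations:
R2 → R2 - (1)·R1
R3 → R3 + (1/3)·R2

Resulting echelon form:
REF = 
  [ -3,  -1,   1]
  [  0,   3,  -3]
  [  0,   0,   0]

Rank = 2 (number of non-zero pivot rows).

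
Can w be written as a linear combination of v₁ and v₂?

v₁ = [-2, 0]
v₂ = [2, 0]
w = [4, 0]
Yes

Form the augmented matrix and row-reduce:
[v₁|v₂|w] = 
  [ -2,   2,   4]
  [  0,   0,   0]
(already in echelon form — no row operations needed)

No row of the form [0 0 | nonzero], so the system is consistent. Back-substitution gives c₁ = -2, c₂ = 0: w = (-2)·v₁ + (0)·v₂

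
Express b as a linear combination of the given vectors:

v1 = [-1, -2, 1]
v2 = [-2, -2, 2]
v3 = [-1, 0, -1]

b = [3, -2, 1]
c1 = 3, c2 = -2, c3 = -2

b = 3·v1 + -2·v2 + -2·v3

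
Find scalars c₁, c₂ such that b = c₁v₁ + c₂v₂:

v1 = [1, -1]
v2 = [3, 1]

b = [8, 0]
c1 = 2, c2 = 2

b = 2·v1 + 2·v2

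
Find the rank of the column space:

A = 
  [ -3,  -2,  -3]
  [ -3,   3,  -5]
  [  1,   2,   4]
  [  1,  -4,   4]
dim(Col(A)) = 3

Row reduce:
R2 → R2 - (1)·R1
R3 → R3 + (1/3)·R1
R4 → R4 + (1/3)·R1
R3 → R3 - (4/15)·R2
R4 → R4 + (14/15)·R2
R4 → R4 - (17/53)·R3
REF = 
  [   -3,    -2,    -3]
  [    0,     5,    -2]
  [    0,     0, 53/15]
  [    0,     0,     0]
Pivot columns: 1, 2, 3 → 3 pivots.
dim(Col(A)) = number of pivot columns = 3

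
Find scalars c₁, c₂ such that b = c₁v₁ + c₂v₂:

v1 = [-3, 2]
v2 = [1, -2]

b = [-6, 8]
c1 = 1, c2 = -3

b = 1·v1 + -3·v2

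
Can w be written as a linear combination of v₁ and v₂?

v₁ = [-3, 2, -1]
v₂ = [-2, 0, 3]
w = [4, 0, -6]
Yes

Form the augmented matrix and row-reduce:
[v₁|v₂|w] = 
  [ -3,  -2,   4]
  [  2,   0,   0]
  [ -1,   3,  -6]
R2 → R2 + (2/3)·R1
R3 → R3 - (1/3)·R1
R3 → R3 + (11/4)·R2
REF = 
  [  -3,   -2,    4]
  [   0, -4/3,  8/3]
  [   0,    0,    0]

No row of the form [0 0 | nonzero], so the system is consistent. Back-substitution gives c₁ = 0, c₂ = -2: w = (0)·v₁ + (-2)·v₂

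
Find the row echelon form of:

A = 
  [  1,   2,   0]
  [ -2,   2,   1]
Row operations:
R2 → R2 + (2)·R1

Resulting echelon form:
REF = 
  [  1,   2,   0]
  [  0,   6,   1]

Rank = 2 (number of non-zero pivot rows).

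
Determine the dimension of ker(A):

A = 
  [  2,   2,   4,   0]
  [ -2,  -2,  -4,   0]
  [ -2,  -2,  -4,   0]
nullity(A) = 3

Row reduce:
R2 → R2 + (1)·R1
R3 → R3 + (1)·R1
REF = 
  [  2,   2,   4,   0]
  [  0,   0,   0,   0]
  [  0,   0,   0,   0]
Pivot columns: 1 → 1 pivot.
rank(A) = 1, so nullity(A) = 4 - 1 = 3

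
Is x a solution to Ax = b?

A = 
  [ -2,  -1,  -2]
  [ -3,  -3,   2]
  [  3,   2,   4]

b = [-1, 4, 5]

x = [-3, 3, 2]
Yes

Ax = [-1, 4, 5] = b ✓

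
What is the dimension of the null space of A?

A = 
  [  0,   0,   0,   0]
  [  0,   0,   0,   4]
nullity(A) = 3

Row reduce:
Swap R1 ↔ R2
REF = 
  [  0,   0,   0,   4]
  [  0,   0,   0,   0]
Pivot columns: 4 → 1 pivot.
rank(A) = 1, so nullity(A) = 4 - 1 = 3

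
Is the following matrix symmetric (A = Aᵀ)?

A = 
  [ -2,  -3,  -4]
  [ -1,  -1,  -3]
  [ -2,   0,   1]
No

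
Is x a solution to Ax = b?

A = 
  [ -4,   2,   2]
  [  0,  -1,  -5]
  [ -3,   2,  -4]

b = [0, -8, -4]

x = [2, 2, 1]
No

Ax = [-2, -7, -6] ≠ b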